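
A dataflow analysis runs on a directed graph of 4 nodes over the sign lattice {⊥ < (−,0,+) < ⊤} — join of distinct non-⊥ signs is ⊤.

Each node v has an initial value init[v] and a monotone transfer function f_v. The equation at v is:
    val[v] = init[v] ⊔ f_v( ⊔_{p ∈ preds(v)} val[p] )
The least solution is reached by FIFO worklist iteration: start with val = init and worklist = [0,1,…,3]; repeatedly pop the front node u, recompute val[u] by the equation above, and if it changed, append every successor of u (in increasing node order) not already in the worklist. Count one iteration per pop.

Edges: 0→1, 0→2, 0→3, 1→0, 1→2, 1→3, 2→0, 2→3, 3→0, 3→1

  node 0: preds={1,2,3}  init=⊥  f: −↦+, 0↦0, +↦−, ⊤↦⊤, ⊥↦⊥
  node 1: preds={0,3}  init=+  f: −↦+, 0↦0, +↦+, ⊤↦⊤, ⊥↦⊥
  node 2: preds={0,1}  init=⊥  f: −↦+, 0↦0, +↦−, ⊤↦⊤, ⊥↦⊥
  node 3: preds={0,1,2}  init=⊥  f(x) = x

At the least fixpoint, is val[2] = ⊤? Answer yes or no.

Iteration log — 9 steps:
  step 1. node 0  ⊔preds=+  new=−  old=⊥  +wl: 
  step 2. node 1  ⊔preds=−  new=+  stable
  step 3. node 2  ⊔preds=⊤  new=⊤  old=⊥  +wl: 0
  step 4. node 3  ⊔preds=⊤  new=⊤  old=⊥  +wl: 1
  step 5. node 0  ⊔preds=⊤  new=⊤  old=−  +wl: 2,3
  step 6. node 1  ⊔preds=⊤  new=⊤  old=+  +wl: 0
  step 7. node 2  ⊔preds=⊤  new=⊤  stable
  step 8. node 3  ⊔preds=⊤  new=⊤  stable
  step 9. node 0  ⊔preds=⊤  new=⊤  stable

Least fixpoint reached:
  node 0: ⊤
  node 1: ⊤
  node 2: ⊤
  node 3: ⊤

yes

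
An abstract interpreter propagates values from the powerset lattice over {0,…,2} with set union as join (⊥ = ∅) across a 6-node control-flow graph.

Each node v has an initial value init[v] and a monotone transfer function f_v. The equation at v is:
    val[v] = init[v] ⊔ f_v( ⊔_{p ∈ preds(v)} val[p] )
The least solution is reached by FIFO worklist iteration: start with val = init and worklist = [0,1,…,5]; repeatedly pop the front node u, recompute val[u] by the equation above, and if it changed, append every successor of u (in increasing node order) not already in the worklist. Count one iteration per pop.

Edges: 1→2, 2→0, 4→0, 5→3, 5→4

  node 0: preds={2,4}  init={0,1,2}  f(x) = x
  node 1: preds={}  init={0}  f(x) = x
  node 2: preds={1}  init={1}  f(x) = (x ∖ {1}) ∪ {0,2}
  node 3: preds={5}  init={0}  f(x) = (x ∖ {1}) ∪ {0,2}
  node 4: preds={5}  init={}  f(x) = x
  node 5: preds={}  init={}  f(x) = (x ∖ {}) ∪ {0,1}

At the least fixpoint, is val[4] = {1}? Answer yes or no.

no

Iteration log — 10 steps:
  step 1. node 0  ⊔preds={1}  new={0,1,2}  stable
  step 2. node 1  ⊔preds={}  new={0}  stable
  step 3. node 2  ⊔preds={0}  new={0,1,2}  old={1}  +wl: 0
  step 4. node 3  ⊔preds={}  new={0,2}  old={0}  +wl: 
  step 5. node 4  ⊔preds={}  new={}  stable
  step 6. node 5  ⊔preds={}  new={0,1}  old={}  +wl: 3,4
  step 7. node 0  ⊔preds={0,1,2}  new={0,1,2}  stable
  step 8. node 3  ⊔preds={0,1}  new={0,2}  stable
  step 9. node 4  ⊔preds={0,1}  new={0,1}  old={}  +wl: 0
  step 10. node 0  ⊔preds={0,1,2}  new={0,1,2}  stable

Least fixpoint reached:
  node 0: {0,1,2}
  node 1: {0}
  node 2: {0,1,2}
  node 3: {0,2}
  node 4: {0,1}
  node 5: {0,1}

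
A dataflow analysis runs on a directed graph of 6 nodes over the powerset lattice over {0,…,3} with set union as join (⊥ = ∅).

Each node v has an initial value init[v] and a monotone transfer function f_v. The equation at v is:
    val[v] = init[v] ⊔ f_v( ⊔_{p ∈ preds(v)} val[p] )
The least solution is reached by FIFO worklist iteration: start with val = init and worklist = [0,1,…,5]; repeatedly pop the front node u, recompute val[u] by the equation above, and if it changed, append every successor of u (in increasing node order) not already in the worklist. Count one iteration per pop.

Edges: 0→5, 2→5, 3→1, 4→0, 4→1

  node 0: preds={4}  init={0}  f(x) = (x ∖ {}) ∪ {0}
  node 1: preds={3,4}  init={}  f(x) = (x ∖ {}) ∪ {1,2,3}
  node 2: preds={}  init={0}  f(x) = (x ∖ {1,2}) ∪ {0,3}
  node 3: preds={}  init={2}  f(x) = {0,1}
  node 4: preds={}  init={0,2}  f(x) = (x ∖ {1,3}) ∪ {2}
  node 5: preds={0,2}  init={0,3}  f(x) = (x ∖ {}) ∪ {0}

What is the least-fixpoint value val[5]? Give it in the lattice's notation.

{0,2,3}

Trace (7 dequeues):
  [1] u=0 | in {0,2} | out {0,2} | prev {0} | push {}
  [2] u=1 | in {0,2} | out {0,1,2,3} | prev {} | push {}
  [3] u=2 | in {} | out {0,3} | prev {0} | push {}
  [4] u=3 | in {} | out {0,1,2} | prev {2} | push {1}
  [5] u=4 | in {} | out {0,2} | ==
  [6] u=5 | in {0,2,3} | out {0,2,3} | prev {0,3} | push {}
  [7] u=1 | in {0,1,2} | out {0,1,2,3} | ==

Converged values:
  [0] {0,2}
  [1] {0,1,2,3}
  [2] {0,3}
  [3] {0,1,2}
  [4] {0,2}
  [5] {0,2,3}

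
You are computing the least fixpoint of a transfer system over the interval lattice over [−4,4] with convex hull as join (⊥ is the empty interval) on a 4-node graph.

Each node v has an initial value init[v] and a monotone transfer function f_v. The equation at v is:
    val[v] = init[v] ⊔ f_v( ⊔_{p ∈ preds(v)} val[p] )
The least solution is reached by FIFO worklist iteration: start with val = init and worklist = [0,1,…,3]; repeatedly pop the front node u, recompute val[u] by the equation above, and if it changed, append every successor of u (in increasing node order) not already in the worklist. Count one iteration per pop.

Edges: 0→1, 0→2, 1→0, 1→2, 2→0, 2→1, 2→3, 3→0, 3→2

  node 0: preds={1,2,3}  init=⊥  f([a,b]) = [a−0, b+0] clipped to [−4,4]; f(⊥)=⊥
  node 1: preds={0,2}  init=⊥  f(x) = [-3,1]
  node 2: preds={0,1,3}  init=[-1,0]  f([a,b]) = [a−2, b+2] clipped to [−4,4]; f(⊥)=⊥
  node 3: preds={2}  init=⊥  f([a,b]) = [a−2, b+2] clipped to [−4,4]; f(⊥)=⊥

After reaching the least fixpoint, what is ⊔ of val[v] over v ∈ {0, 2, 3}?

[-4,4]

Worklist (10 pops):
  #1 pop 0: in=[-1,0] → [-1,0] (was ⊥); enqueue []
  #2 pop 1: in=[-1,0] → [-3,1] (was ⊥); enqueue [0]
  #3 pop 2: in=[-3,1] → [-4,3] (was [-1,0]); enqueue [1]
  #4 pop 3: in=[-4,3] → [-4,4] (was ⊥); enqueue [2]
  #5 pop 0: in=[-4,4] → [-4,4] (was [-1,0]); enqueue []
  #6 pop 1: in=[-4,4] → [-3,1] (no change)
  #7 pop 2: in=[-4,4] → [-4,4] (was [-4,3]); enqueue [0,1,3]
  #8 pop 0: in=[-4,4] → [-4,4] (no change)
  #9 pop 1: in=[-4,4] → [-3,1] (no change)
  #10 pop 3: in=[-4,4] → [-4,4] (no change)

Fixpoint:
  val[0] = [-4,4]
  val[1] = [-3,1]
  val[2] = [-4,4]
  val[3] = [-4,4]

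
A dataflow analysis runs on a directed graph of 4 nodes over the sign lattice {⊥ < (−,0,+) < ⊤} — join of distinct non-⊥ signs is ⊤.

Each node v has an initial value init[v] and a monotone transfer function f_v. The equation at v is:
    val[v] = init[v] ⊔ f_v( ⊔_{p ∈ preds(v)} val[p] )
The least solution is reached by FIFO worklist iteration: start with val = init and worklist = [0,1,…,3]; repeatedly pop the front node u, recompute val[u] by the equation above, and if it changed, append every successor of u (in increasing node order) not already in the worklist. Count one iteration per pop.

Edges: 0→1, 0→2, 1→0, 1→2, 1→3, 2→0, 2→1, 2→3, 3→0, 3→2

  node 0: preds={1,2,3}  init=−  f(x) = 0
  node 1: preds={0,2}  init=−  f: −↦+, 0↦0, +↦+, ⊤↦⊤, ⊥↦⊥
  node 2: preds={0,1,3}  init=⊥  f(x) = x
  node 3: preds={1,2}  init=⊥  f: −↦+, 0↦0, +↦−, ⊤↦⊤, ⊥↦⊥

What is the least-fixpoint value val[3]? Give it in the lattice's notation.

Worklist (7 pops):
  #1 pop 0: in=− → ⊤ (was −); enqueue []
  #2 pop 1: in=⊤ → ⊤ (was −); enqueue [0]
  #3 pop 2: in=⊤ → ⊤ (was ⊥); enqueue [1]
  #4 pop 3: in=⊤ → ⊤ (was ⊥); enqueue [2]
  #5 pop 0: in=⊤ → ⊤ (no change)
  #6 pop 1: in=⊤ → ⊤ (no change)
  #7 pop 2: in=⊤ → ⊤ (no change)

Fixpoint:
  val[0] = ⊤
  val[1] = ⊤
  val[2] = ⊤
  val[3] = ⊤

⊤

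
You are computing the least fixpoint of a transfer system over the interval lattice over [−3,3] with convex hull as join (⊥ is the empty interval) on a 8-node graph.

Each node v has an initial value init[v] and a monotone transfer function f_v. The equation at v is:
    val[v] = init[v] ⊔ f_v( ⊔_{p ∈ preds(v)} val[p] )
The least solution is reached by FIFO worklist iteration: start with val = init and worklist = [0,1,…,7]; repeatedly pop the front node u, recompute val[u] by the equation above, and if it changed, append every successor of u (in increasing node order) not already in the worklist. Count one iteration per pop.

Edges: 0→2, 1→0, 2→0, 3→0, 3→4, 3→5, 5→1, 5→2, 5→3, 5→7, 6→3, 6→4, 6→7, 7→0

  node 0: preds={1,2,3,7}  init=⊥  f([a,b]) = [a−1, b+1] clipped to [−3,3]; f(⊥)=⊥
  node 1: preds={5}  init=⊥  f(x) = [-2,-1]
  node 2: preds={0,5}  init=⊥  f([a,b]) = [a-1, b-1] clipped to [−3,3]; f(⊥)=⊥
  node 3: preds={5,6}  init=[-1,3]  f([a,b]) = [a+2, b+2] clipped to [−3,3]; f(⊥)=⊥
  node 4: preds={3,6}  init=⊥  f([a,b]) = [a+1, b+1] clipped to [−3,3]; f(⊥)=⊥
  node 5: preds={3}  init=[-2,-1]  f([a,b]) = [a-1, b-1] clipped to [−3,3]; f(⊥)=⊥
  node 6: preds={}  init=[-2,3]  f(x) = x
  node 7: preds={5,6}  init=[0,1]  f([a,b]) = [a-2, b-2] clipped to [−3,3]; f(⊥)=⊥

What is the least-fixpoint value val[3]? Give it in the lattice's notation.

[-1,3]

Trace (12 dequeues):
  [1] u=0 | in [-1,3] | out [-2,3] | prev ⊥ | push {}
  [2] u=1 | in [-2,-1] | out [-2,-1] | prev ⊥ | push {0}
  [3] u=2 | in [-2,3] | out [-3,2] | prev ⊥ | push {}
  [4] u=3 | in [-2,3] | out [-1,3] | ==
  [5] u=4 | in [-2,3] | out [-1,3] | prev ⊥ | push {}
  [6] u=5 | in [-1,3] | out [-2,2] | prev [-2,-1] | push {1,2,3}
  [7] u=6 | in ⊥ | out [-2,3] | ==
  [8] u=7 | in [-2,3] | out [-3,1] | prev [0,1] | push {}
  [9] u=0 | in [-3,3] | out [-3,3] | prev [-2,3] | push {}
  [10] u=1 | in [-2,2] | out [-2,-1] | ==
  [11] u=2 | in [-3,3] | out [-3,2] | ==
  [12] u=3 | in [-2,3] | out [-1,3] | ==

Converged values:
  [0] [-3,3]
  [1] [-2,-1]
  [2] [-3,2]
  [3] [-1,3]
  [4] [-1,3]
  [5] [-2,2]
  [6] [-2,3]
  [7] [-3,1]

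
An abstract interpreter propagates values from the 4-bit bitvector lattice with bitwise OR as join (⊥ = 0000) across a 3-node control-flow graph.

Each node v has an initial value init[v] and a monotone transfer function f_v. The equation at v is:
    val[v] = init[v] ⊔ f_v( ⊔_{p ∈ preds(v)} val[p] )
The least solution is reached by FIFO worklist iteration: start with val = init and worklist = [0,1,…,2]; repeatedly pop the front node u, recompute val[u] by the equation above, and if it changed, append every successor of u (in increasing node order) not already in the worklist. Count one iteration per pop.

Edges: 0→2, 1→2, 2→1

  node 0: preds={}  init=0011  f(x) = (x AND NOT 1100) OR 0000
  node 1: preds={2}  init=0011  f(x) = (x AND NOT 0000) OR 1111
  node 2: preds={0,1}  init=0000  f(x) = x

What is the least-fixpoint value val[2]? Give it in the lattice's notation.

Worklist (4 pops):
  #1 pop 0: in=0000 → 0011 (no change)
  #2 pop 1: in=0000 → 1111 (was 0011); enqueue []
  #3 pop 2: in=1111 → 1111 (was 0000); enqueue [1]
  #4 pop 1: in=1111 → 1111 (no change)

Fixpoint:
  val[0] = 0011
  val[1] = 1111
  val[2] = 1111

1111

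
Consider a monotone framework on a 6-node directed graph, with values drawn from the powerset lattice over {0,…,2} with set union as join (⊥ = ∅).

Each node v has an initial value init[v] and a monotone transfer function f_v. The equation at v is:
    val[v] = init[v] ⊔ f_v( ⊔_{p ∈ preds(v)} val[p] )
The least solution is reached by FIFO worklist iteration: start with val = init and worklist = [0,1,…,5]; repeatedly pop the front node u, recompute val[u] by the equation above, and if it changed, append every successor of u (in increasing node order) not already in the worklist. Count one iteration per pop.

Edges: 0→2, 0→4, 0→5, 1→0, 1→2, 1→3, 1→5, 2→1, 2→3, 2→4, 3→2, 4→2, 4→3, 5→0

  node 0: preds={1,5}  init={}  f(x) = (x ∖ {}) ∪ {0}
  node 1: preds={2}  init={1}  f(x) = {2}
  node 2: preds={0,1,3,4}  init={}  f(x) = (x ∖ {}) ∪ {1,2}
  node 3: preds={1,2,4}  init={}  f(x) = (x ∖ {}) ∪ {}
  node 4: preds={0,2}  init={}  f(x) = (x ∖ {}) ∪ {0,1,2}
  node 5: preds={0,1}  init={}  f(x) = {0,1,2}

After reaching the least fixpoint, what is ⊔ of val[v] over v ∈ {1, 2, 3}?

Iteration log — 12 steps:
  step 1. node 0  ⊔preds={1}  new={0,1}  old={}  +wl: 
  step 2. node 1  ⊔preds={}  new={1,2}  old={1}  +wl: 0
  step 3. node 2  ⊔preds={0,1,2}  new={0,1,2}  old={}  +wl: 1
  step 4. node 3  ⊔preds={0,1,2}  new={0,1,2}  old={}  +wl: 2
  step 5. node 4  ⊔preds={0,1,2}  new={0,1,2}  old={}  +wl: 3
  step 6. node 5  ⊔preds={0,1,2}  new={0,1,2}  old={}  +wl: 
  step 7. node 0  ⊔preds={0,1,2}  new={0,1,2}  old={0,1}  +wl: 4,5
  step 8. node 1  ⊔preds={0,1,2}  new={1,2}  stable
  step 9. node 2  ⊔preds={0,1,2}  new={0,1,2}  stable
  step 10. node 3  ⊔preds={0,1,2}  new={0,1,2}  stable
  step 11. node 4  ⊔preds={0,1,2}  new={0,1,2}  stable
  step 12. node 5  ⊔preds={0,1,2}  new={0,1,2}  stable

Least fixpoint reached:
  node 0: {0,1,2}
  node 1: {1,2}
  node 2: {0,1,2}
  node 3: {0,1,2}
  node 4: {0,1,2}
  node 5: {0,1,2}

{0,1,2}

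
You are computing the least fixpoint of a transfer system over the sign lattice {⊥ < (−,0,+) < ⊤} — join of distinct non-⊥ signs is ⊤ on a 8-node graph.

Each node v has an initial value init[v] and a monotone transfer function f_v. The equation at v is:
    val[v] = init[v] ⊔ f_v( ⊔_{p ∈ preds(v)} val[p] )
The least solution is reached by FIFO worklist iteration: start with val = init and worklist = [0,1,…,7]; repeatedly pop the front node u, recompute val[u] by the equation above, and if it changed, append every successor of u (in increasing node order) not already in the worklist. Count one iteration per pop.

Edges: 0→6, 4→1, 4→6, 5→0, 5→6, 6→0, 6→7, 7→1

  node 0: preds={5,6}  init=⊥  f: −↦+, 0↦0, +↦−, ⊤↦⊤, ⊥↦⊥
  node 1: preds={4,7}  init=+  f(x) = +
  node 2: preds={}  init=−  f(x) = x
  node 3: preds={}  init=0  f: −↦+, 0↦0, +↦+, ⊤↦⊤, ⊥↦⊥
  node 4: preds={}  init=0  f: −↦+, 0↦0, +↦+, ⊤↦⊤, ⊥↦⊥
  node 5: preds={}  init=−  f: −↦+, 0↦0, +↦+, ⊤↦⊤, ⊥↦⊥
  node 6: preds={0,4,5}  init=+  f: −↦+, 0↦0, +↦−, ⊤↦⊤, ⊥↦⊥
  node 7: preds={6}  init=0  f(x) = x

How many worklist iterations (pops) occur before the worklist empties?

Trace (10 dequeues):
  [1] u=0 | in ⊤ | out ⊤ | prev ⊥ | push {}
  [2] u=1 | in 0 | out + | ==
  [3] u=2 | in ⊥ | out − | ==
  [4] u=3 | in ⊥ | out 0 | ==
  [5] u=4 | in ⊥ | out 0 | ==
  [6] u=5 | in ⊥ | out − | ==
  [7] u=6 | in ⊤ | out ⊤ | prev + | push {0}
  [8] u=7 | in ⊤ | out ⊤ | prev 0 | push {1}
  [9] u=0 | in ⊤ | out ⊤ | ==
  [10] u=1 | in ⊤ | out + | ==

Converged values:
  [0] ⊤
  [1] +
  [2] −
  [3] 0
  [4] 0
  [5] −
  [6] ⊤
  [7] ⊤

10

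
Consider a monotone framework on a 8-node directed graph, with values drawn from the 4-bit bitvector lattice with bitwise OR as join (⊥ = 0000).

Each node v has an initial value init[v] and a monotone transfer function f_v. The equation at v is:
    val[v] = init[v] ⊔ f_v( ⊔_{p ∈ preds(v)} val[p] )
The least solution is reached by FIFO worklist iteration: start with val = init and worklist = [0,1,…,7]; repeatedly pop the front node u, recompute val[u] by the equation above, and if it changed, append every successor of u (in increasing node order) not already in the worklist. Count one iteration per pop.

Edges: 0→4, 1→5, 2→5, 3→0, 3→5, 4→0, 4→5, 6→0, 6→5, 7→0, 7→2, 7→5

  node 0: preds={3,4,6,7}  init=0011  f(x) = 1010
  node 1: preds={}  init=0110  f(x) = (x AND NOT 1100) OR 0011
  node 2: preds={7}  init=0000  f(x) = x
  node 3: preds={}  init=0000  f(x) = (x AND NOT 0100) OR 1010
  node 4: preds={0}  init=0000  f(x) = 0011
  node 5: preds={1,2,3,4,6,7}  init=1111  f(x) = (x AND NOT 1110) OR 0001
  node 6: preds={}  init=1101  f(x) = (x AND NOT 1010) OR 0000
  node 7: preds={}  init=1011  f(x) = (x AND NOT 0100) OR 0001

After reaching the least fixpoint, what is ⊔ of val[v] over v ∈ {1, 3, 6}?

Trace (9 dequeues):
  [1] u=0 | in 1111 | out 1011 | prev 0011 | push {}
  [2] u=1 | in 0000 | out 0111 | prev 0110 | push {}
  [3] u=2 | in 1011 | out 1011 | prev 0000 | push {}
  [4] u=3 | in 0000 | out 1010 | prev 0000 | push {0}
  [5] u=4 | in 1011 | out 0011 | prev 0000 | push {}
  [6] u=5 | in 1111 | out 1111 | ==
  [7] u=6 | in 0000 | out 1101 | ==
  [8] u=7 | in 0000 | out 1011 | ==
  [9] u=0 | in 1111 | out 1011 | ==

Converged values:
  [0] 1011
  [1] 0111
  [2] 1011
  [3] 1010
  [4] 0011
  [5] 1111
  [6] 1101
  [7] 1011

1111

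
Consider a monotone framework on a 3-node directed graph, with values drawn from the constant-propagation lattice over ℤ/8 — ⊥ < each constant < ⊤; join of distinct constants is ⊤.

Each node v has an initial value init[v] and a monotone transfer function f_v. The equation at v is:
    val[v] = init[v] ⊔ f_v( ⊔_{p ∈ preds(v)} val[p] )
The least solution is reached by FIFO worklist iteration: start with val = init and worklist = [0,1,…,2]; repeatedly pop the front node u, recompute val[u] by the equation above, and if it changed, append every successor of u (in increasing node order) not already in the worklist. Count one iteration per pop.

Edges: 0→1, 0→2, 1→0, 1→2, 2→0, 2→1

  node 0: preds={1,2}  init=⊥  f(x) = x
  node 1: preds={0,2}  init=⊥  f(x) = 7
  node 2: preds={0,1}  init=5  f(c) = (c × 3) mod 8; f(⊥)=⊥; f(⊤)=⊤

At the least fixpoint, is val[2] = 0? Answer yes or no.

Trace (6 dequeues):
  [1] u=0 | in 5 | out 5 | prev ⊥ | push {}
  [2] u=1 | in 5 | out 7 | prev ⊥ | push {0}
  [3] u=2 | in ⊤ | out ⊤ | prev 5 | push {1}
  [4] u=0 | in ⊤ | out ⊤ | prev 5 | push {2}
  [5] u=1 | in ⊤ | out 7 | ==
  [6] u=2 | in ⊤ | out ⊤ | ==

Converged values:
  [0] ⊤
  [1] 7
  [2] ⊤

no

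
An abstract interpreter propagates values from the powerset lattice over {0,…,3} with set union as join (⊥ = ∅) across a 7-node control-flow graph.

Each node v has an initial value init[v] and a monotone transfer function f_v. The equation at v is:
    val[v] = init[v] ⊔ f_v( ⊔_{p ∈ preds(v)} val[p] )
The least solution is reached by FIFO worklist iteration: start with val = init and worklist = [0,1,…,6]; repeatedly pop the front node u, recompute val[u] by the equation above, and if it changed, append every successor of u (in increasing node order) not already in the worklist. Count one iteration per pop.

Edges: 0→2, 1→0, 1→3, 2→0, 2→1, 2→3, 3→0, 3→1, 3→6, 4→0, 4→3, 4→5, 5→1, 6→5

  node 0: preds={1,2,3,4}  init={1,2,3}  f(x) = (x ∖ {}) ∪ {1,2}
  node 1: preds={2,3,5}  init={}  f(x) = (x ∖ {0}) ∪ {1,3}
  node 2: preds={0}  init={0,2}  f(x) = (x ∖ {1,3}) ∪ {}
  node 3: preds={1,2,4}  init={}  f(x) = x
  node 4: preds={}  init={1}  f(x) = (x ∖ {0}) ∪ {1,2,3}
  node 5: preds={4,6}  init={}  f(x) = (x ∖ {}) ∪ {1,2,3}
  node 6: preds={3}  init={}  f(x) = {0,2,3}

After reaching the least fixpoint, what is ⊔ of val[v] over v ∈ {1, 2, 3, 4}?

{0,1,2,3}

Trace (12 dequeues):
  [1] u=0 | in {0,1,2} | out {0,1,2,3} | prev {1,2,3} | push {}
  [2] u=1 | in {0,2} | out {1,2,3} | prev {} | push {0}
  [3] u=2 | in {0,1,2,3} | out {0,2} | ==
  [4] u=3 | in {0,1,2,3} | out {0,1,2,3} | prev {} | push {1}
  [5] u=4 | in {} | out {1,2,3} | prev {1} | push {3}
  [6] u=5 | in {1,2,3} | out {1,2,3} | prev {} | push {}
  [7] u=6 | in {0,1,2,3} | out {0,2,3} | prev {} | push {5}
  [8] u=0 | in {0,1,2,3} | out {0,1,2,3} | ==
  [9] u=1 | in {0,1,2,3} | out {1,2,3} | ==
  [10] u=3 | in {0,1,2,3} | out {0,1,2,3} | ==
  [11] u=5 | in {0,1,2,3} | out {0,1,2,3} | prev {1,2,3} | push {1}
  [12] u=1 | in {0,1,2,3} | out {1,2,3} | ==

Converged values:
  [0] {0,1,2,3}
  [1] {1,2,3}
  [2] {0,2}
  [3] {0,1,2,3}
  [4] {1,2,3}
  [5] {0,1,2,3}
  [6] {0,2,3}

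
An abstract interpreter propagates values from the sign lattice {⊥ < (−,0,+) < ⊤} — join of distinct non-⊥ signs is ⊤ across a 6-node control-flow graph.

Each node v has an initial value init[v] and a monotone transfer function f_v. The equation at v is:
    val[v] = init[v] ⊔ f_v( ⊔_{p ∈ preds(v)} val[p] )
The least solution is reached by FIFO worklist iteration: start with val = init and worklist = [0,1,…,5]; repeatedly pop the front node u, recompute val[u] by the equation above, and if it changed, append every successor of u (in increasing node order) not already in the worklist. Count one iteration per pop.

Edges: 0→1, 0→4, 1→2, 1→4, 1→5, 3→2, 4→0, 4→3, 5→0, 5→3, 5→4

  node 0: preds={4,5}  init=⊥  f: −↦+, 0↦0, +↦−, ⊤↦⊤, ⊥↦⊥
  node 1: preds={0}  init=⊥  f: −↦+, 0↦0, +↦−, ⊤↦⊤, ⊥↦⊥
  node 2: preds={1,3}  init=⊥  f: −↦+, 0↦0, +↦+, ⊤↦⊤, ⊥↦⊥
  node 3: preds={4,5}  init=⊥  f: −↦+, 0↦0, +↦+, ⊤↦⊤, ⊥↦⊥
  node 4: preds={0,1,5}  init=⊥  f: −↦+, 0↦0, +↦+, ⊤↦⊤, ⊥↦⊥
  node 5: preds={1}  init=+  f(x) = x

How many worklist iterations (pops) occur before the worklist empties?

16

Worklist (16 pops):
  #1 pop 0: in=+ → − (was ⊥); enqueue []
  #2 pop 1: in=− → + (was ⊥); enqueue []
  #3 pop 2: in=+ → + (was ⊥); enqueue []
  #4 pop 3: in=+ → + (was ⊥); enqueue [2]
  #5 pop 4: in=⊤ → ⊤ (was ⊥); enqueue [0,3]
  #6 pop 5: in=+ → + (no change)
  #7 pop 2: in=+ → + (no change)
  #8 pop 0: in=⊤ → ⊤ (was −); enqueue [1,4]
  #9 pop 3: in=⊤ → ⊤ (was +); enqueue [2]
  #10 pop 1: in=⊤ → ⊤ (was +); enqueue [5]
  #11 pop 4: in=⊤ → ⊤ (no change)
  #12 pop 2: in=⊤ → ⊤ (was +); enqueue []
  #13 pop 5: in=⊤ → ⊤ (was +); enqueue [0,3,4]
  #14 pop 0: in=⊤ → ⊤ (no change)
  #15 pop 3: in=⊤ → ⊤ (no change)
  #16 pop 4: in=⊤ → ⊤ (no change)

Fixpoint:
  val[0] = ⊤
  val[1] = ⊤
  val[2] = ⊤
  val[3] = ⊤
  val[4] = ⊤
  val[5] = ⊤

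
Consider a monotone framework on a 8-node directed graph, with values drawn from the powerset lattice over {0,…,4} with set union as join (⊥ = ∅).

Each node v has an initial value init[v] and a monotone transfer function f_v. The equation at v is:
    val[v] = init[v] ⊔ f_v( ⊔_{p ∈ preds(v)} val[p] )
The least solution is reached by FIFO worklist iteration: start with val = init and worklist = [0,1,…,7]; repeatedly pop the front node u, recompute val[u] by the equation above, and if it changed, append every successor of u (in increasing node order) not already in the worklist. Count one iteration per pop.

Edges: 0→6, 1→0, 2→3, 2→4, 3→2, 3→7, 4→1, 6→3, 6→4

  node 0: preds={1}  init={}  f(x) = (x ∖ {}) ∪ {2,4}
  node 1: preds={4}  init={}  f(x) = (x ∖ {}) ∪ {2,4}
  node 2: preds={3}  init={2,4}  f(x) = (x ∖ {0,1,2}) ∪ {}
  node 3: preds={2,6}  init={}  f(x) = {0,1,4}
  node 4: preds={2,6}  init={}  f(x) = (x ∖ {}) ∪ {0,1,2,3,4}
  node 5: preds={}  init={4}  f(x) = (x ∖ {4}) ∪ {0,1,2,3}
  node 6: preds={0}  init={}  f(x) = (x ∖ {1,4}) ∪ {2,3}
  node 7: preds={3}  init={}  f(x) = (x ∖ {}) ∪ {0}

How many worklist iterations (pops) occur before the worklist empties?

Trace (17 dequeues):
  [1] u=0 | in {} | out {2,4} | prev {} | push {}
  [2] u=1 | in {} | out {2,4} | prev {} | push {0}
  [3] u=2 | in {} | out {2,4} | ==
  [4] u=3 | in {2,4} | out {0,1,4} | prev {} | push {2}
  [5] u=4 | in {2,4} | out {0,1,2,3,4} | prev {} | push {1}
  [6] u=5 | in {} | out {0,1,2,3,4} | prev {4} | push {}
  [7] u=6 | in {2,4} | out {2,3} | prev {} | push {3,4}
  [8] u=7 | in {0,1,4} | out {0,1,4} | prev {} | push {}
  [9] u=0 | in {2,4} | out {2,4} | ==
  [10] u=2 | in {0,1,4} | out {2,4} | ==
  [11] u=1 | in {0,1,2,3,4} | out {0,1,2,3,4} | prev {2,4} | push {0}
  [12] u=3 | in {2,3,4} | out {0,1,4} | ==
  [13] u=4 | in {2,3,4} | out {0,1,2,3,4} | ==
  [14] u=0 | in {0,1,2,3,4} | out {0,1,2,3,4} | prev {2,4} | push {6}
  [15] u=6 | in {0,1,2,3,4} | out {0,2,3} | prev {2,3} | push {3,4}
  [16] u=3 | in {0,2,3,4} | out {0,1,4} | ==
  [17] u=4 | in {0,2,3,4} | out {0,1,2,3,4} | ==

Converged values:
  [0] {0,1,2,3,4}
  [1] {0,1,2,3,4}
  [2] {2,4}
  [3] {0,1,4}
  [4] {0,1,2,3,4}
  [5] {0,1,2,3,4}
  [6] {0,2,3}
  [7] {0,1,4}

17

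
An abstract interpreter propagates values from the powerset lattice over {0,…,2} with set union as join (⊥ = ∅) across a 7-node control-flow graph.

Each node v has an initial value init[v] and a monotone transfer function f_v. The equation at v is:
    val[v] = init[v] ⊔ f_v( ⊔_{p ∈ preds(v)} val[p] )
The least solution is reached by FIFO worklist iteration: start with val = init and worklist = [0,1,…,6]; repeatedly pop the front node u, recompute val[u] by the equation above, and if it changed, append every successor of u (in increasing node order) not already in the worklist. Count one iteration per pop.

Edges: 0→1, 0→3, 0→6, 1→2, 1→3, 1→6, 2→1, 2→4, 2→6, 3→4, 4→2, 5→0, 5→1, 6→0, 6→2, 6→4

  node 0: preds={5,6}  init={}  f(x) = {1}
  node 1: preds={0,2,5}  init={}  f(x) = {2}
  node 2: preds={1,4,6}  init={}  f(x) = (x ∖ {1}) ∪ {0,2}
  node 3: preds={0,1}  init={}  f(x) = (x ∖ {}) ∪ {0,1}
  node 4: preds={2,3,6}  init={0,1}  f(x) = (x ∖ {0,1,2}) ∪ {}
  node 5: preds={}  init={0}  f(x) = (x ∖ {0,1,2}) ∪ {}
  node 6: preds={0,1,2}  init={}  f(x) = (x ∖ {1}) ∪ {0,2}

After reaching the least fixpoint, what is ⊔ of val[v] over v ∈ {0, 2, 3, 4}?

Iteration log — 11 steps:
  step 1. node 0  ⊔preds={0}  new={1}  old={}  +wl: 
  step 2. node 1  ⊔preds={0,1}  new={2}  old={}  +wl: 
  step 3. node 2  ⊔preds={0,1,2}  new={0,2}  old={}  +wl: 1
  step 4. node 3  ⊔preds={1,2}  new={0,1,2}  old={}  +wl: 
  step 5. node 4  ⊔preds={0,1,2}  new={0,1}  stable
  step 6. node 5  ⊔preds={}  new={0}  stable
  step 7. node 6  ⊔preds={0,1,2}  new={0,2}  old={}  +wl: 0,2,4
  step 8. node 1  ⊔preds={0,1,2}  new={2}  stable
  step 9. node 0  ⊔preds={0,2}  new={1}  stable
  step 10. node 2  ⊔preds={0,1,2}  new={0,2}  stable
  step 11. node 4  ⊔preds={0,1,2}  new={0,1}  stable

Least fixpoint reached:
  node 0: {1}
  node 1: {2}
  node 2: {0,2}
  node 3: {0,1,2}
  node 4: {0,1}
  node 5: {0}
  node 6: {0,2}

{0,1,2}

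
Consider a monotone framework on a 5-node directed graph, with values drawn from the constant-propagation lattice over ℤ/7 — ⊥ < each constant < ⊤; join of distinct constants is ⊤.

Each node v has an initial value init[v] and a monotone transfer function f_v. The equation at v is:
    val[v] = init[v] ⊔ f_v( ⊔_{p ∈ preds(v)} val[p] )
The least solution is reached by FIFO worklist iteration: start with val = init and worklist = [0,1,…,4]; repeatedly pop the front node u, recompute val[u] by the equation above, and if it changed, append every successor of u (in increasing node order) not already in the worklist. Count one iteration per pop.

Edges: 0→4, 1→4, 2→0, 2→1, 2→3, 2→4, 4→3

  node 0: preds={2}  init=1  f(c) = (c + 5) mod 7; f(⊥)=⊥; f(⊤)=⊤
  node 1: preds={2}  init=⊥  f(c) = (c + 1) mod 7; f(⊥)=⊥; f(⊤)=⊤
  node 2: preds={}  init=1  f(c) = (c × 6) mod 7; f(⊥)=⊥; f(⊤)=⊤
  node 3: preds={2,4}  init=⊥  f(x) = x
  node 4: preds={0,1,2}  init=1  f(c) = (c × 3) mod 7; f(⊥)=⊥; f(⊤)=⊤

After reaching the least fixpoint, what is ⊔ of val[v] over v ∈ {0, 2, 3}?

⊤

Trace (6 dequeues):
  [1] u=0 | in 1 | out ⊤ | prev 1 | push {}
  [2] u=1 | in 1 | out 2 | prev ⊥ | push {}
  [3] u=2 | in ⊥ | out 1 | ==
  [4] u=3 | in 1 | out 1 | prev ⊥ | push {}
  [5] u=4 | in ⊤ | out ⊤ | prev 1 | push {3}
  [6] u=3 | in ⊤ | out ⊤ | prev 1 | push {}

Converged values:
  [0] ⊤
  [1] 2
  [2] 1
  [3] ⊤
  [4] ⊤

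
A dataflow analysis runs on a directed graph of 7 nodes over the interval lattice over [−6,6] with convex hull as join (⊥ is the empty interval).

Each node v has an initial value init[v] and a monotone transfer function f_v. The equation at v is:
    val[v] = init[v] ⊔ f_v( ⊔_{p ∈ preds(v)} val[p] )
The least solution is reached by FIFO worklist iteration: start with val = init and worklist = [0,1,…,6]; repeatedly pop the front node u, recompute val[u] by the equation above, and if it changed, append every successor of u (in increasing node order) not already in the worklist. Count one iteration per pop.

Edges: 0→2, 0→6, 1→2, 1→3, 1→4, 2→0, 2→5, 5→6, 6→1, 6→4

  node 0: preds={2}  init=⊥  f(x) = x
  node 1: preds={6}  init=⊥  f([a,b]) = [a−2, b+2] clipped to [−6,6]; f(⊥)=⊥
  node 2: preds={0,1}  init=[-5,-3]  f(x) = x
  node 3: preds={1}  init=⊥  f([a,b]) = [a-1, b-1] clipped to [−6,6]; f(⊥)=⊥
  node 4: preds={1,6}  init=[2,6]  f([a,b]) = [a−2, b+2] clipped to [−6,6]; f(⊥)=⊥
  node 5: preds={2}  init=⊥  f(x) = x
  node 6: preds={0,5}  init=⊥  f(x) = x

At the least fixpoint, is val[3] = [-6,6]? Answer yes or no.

no

Trace (49 dequeues):
  [1] u=0 | in [-5,-3] | out [-5,-3] | prev ⊥ | push {}
  [2] u=1 | in ⊥ | out ⊥ | ==
  [3] u=2 | in [-5,-3] | out [-5,-3] | ==
  [4] u=3 | in ⊥ | out ⊥ | ==
  [5] u=4 | in ⊥ | out [2,6] | ==
  [6] u=5 | in [-5,-3] | out [-5,-3] | prev ⊥ | push {}
  [7] u=6 | in [-5,-3] | out [-5,-3] | prev ⊥ | push {1,4}
  [8] u=1 | in [-5,-3] | out [-6,-1] | prev ⊥ | push {2,3}
  [9] u=4 | in [-6,-1] | out [-6,6] | prev [2,6] | push {}
  [10] u=2 | in [-6,-1] | out [-6,-1] | prev [-5,-3] | push {0,5}
  [11] u=3 | in [-6,-1] | out [-6,-2] | prev ⊥ | push {}
  [12] u=0 | in [-6,-1] | out [-6,-1] | prev [-5,-3] | push {2,6}
  [13] u=5 | in [-6,-1] | out [-6,-1] | prev [-5,-3] | push {}
  [14] u=2 | in [-6,-1] | out [-6,-1] | ==
  [15] u=6 | in [-6,-1] | out [-6,-1] | prev [-5,-3] | push {1,4}
  [16] u=1 | in [-6,-1] | out [-6,1] | prev [-6,-1] | push {2,3}
  [17] u=4 | in [-6,1] | out [-6,6] | ==
  [18] u=2 | in [-6,1] | out [-6,1] | prev [-6,-1] | push {0,5}
  [19] u=3 | in [-6,1] | out [-6,0] | prev [-6,-2] | push {}
  [20] u=0 | in [-6,1] | out [-6,1] | prev [-6,-1] | push {2,6}
  [21] u=5 | in [-6,1] | out [-6,1] | prev [-6,-1] | push {}
  [22] u=2 | in [-6,1] | out [-6,1] | ==
  [23] u=6 | in [-6,1] | out [-6,1] | prev [-6,-1] | push {1,4}
  [24] u=1 | in [-6,1] | out [-6,3] | prev [-6,1] | push {2,3}
  [25] u=4 | in [-6,3] | out [-6,6] | ==
  [26] u=2 | in [-6,3] | out [-6,3] | prev [-6,1] | push {0,5}
  [27] u=3 | in [-6,3] | out [-6,2] | prev [-6,0] | push {}
  [28] u=0 | in [-6,3] | out [-6,3] | prev [-6,1] | push {2,6}
  [29] u=5 | in [-6,3] | out [-6,3] | prev [-6,1] | push {}
  [30] u=2 | in [-6,3] | out [-6,3] | ==
  [31] u=6 | in [-6,3] | out [-6,3] | prev [-6,1] | push {1,4}
  [32] u=1 | in [-6,3] | out [-6,5] | prev [-6,3] | push {2,3}
  [33] u=4 | in [-6,5] | out [-6,6] | ==
  [34] u=2 | in [-6,5] | out [-6,5] | prev [-6,3] | push {0,5}
  [35] u=3 | in [-6,5] | out [-6,4] | prev [-6,2] | push {}
  [36] u=0 | in [-6,5] | out [-6,5] | prev [-6,3] | push {2,6}
  [37] u=5 | in [-6,5] | out [-6,5] | prev [-6,3] | push {}
  [38] u=2 | in [-6,5] | out [-6,5] | ==
  [39] u=6 | in [-6,5] | out [-6,5] | prev [-6,3] | push {1,4}
  [40] u=1 | in [-6,5] | out [-6,6] | prev [-6,5] | push {2,3}
  [41] u=4 | in [-6,6] | out [-6,6] | ==
  [42] u=2 | in [-6,6] | out [-6,6] | prev [-6,5] | push {0,5}
  [43] u=3 | in [-6,6] | out [-6,5] | prev [-6,4] | push {}
  [44] u=0 | in [-6,6] | out [-6,6] | prev [-6,5] | push {2,6}
  [45] u=5 | in [-6,6] | out [-6,6] | prev [-6,5] | push {}
  [46] u=2 | in [-6,6] | out [-6,6] | ==
  [47] u=6 | in [-6,6] | out [-6,6] | prev [-6,5] | push {1,4}
  [48] u=1 | in [-6,6] | out [-6,6] | ==
  [49] u=4 | in [-6,6] | out [-6,6] | ==

Converged values:
  [0] [-6,6]
  [1] [-6,6]
  [2] [-6,6]
  [3] [-6,5]
  [4] [-6,6]
  [5] [-6,6]
  [6] [-6,6]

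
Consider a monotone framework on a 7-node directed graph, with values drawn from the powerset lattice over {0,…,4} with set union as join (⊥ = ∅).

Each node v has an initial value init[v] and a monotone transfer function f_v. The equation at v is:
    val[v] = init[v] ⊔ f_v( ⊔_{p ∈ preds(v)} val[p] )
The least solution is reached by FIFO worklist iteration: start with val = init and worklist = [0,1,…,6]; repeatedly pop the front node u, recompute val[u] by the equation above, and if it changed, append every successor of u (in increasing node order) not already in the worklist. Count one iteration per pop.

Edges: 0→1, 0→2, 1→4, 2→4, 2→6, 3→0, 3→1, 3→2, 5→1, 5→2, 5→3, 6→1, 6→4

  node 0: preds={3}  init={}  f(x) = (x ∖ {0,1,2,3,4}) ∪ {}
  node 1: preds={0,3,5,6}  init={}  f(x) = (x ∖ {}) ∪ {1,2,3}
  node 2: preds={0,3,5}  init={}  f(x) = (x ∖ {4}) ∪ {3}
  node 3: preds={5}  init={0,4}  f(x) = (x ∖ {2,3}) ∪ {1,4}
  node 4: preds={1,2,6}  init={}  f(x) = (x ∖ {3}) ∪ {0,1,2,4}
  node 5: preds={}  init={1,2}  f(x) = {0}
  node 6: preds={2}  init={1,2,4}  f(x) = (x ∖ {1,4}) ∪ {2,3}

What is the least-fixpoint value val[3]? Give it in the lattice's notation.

Iteration log — 12 steps:
  step 1. node 0  ⊔preds={0,4}  new={}  stable
  step 2. node 1  ⊔preds={0,1,2,4}  new={0,1,2,3,4}  old={}  +wl: 
  step 3. node 2  ⊔preds={0,1,2,4}  new={0,1,2,3}  old={}  +wl: 
  step 4. node 3  ⊔preds={1,2}  new={0,1,4}  old={0,4}  +wl: 0,1,2
  step 5. node 4  ⊔preds={0,1,2,3,4}  new={0,1,2,4}  old={}  +wl: 
  step 6. node 5  ⊔preds={}  new={0,1,2}  old={1,2}  +wl: 3
  step 7. node 6  ⊔preds={0,1,2,3}  new={0,1,2,3,4}  old={1,2,4}  +wl: 4
  step 8. node 0  ⊔preds={0,1,4}  new={}  stable
  step 9. node 1  ⊔preds={0,1,2,3,4}  new={0,1,2,3,4}  stable
  step 10. node 2  ⊔preds={0,1,2,4}  new={0,1,2,3}  stable
  step 11. node 3  ⊔preds={0,1,2}  new={0,1,4}  stable
  step 12. node 4  ⊔preds={0,1,2,3,4}  new={0,1,2,4}  stable

Least fixpoint reached:
  node 0: {}
  node 1: {0,1,2,3,4}
  node 2: {0,1,2,3}
  node 3: {0,1,4}
  node 4: {0,1,2,4}
  node 5: {0,1,2}
  node 6: {0,1,2,3,4}

{0,1,4}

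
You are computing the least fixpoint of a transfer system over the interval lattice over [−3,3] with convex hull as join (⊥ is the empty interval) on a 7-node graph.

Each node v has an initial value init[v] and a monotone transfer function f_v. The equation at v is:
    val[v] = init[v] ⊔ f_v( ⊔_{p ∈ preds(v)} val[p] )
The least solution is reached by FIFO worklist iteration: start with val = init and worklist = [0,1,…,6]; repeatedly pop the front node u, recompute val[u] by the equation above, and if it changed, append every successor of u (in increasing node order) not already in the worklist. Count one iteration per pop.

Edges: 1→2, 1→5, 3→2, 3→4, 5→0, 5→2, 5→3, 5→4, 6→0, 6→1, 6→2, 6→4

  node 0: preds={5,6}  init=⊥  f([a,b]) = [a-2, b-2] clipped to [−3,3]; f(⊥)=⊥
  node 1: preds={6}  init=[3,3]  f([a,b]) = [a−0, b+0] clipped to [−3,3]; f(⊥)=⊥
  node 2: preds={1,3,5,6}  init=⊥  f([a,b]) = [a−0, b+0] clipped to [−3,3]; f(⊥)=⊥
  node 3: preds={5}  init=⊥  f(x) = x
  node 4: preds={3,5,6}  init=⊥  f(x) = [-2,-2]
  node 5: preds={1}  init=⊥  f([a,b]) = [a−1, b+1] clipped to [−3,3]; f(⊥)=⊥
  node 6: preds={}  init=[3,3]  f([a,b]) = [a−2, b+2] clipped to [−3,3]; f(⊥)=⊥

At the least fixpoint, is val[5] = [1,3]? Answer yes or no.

no

Trace (12 dequeues):
  [1] u=0 | in [3,3] | out [1,1] | prev ⊥ | push {}
  [2] u=1 | in [3,3] | out [3,3] | ==
  [3] u=2 | in [3,3] | out [3,3] | prev ⊥ | push {}
  [4] u=3 | in ⊥ | out ⊥ | ==
  [5] u=4 | in [3,3] | out [-2,-2] | prev ⊥ | push {}
  [6] u=5 | in [3,3] | out [2,3] | prev ⊥ | push {0,2,3,4}
  [7] u=6 | in ⊥ | out [3,3] | ==
  [8] u=0 | in [2,3] | out [0,1] | prev [1,1] | push {}
  [9] u=2 | in [2,3] | out [2,3] | prev [3,3] | push {}
  [10] u=3 | in [2,3] | out [2,3] | prev ⊥ | push {2}
  [11] u=4 | in [2,3] | out [-2,-2] | ==
  [12] u=2 | in [2,3] | out [2,3] | ==

Converged values:
  [0] [0,1]
  [1] [3,3]
  [2] [2,3]
  [3] [2,3]
  [4] [-2,-2]
  [5] [2,3]
  [6] [3,3]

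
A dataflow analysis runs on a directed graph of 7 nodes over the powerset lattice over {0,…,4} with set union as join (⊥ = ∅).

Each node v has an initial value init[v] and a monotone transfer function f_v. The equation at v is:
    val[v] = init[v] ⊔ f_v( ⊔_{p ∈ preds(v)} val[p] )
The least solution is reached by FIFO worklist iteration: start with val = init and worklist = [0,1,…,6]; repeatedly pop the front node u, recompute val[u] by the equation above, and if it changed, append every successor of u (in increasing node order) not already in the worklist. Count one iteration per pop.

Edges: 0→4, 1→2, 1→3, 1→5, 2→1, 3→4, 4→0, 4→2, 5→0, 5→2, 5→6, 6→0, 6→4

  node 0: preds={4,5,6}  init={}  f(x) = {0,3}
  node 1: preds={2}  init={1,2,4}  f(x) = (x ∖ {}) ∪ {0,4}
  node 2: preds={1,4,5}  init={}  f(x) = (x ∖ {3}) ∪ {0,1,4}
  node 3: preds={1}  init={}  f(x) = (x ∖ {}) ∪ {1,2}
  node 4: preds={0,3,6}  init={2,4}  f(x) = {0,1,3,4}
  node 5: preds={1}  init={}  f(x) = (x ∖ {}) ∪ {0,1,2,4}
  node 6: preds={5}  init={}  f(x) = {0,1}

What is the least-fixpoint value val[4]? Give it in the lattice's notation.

{0,1,2,3,4}

Iteration log — 11 steps:
  step 1. node 0  ⊔preds={2,4}  new={0,3}  old={}  +wl: 
  step 2. node 1  ⊔preds={}  new={0,1,2,4}  old={1,2,4}  +wl: 
  step 3. node 2  ⊔preds={0,1,2,4}  new={0,1,2,4}  old={}  +wl: 1
  step 4. node 3  ⊔preds={0,1,2,4}  new={0,1,2,4}  old={}  +wl: 
  step 5. node 4  ⊔preds={0,1,2,3,4}  new={0,1,2,3,4}  old={2,4}  +wl: 0,2
  step 6. node 5  ⊔preds={0,1,2,4}  new={0,1,2,4}  old={}  +wl: 
  step 7. node 6  ⊔preds={0,1,2,4}  new={0,1}  old={}  +wl: 4
  step 8. node 1  ⊔preds={0,1,2,4}  new={0,1,2,4}  stable
  step 9. node 0  ⊔preds={0,1,2,3,4}  new={0,3}  stable
  step 10. node 2  ⊔preds={0,1,2,3,4}  new={0,1,2,4}  stable
  step 11. node 4  ⊔preds={0,1,2,3,4}  new={0,1,2,3,4}  stable

Least fixpoint reached:
  node 0: {0,3}
  node 1: {0,1,2,4}
  node 2: {0,1,2,4}
  node 3: {0,1,2,4}
  node 4: {0,1,2,3,4}
  node 5: {0,1,2,4}
  node 6: {0,1}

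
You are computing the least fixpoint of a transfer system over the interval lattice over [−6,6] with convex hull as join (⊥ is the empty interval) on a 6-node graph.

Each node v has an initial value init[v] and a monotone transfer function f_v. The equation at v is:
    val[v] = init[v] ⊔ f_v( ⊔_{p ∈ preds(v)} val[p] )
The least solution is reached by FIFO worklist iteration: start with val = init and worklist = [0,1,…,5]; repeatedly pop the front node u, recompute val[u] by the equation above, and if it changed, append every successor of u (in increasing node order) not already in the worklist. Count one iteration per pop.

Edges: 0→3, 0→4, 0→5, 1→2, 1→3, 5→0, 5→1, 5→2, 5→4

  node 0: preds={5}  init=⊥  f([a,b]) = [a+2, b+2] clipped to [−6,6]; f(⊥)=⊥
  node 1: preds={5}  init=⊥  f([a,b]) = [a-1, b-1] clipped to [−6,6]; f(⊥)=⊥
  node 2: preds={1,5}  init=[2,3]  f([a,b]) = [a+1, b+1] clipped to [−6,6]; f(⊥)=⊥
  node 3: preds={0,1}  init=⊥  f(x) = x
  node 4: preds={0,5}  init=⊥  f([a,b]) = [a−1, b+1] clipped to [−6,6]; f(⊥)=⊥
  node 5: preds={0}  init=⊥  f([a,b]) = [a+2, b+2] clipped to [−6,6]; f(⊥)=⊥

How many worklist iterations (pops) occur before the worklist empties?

6

Iteration log — 6 steps:
  step 1. node 0  ⊔preds=⊥  new=⊥  stable
  step 2. node 1  ⊔preds=⊥  new=⊥  stable
  step 3. node 2  ⊔preds=⊥  new=[2,3]  stable
  step 4. node 3  ⊔preds=⊥  new=⊥  stable
  step 5. node 4  ⊔preds=⊥  new=⊥  stable
  step 6. node 5  ⊔preds=⊥  new=⊥  stable

Least fixpoint reached:
  node 0: ⊥
  node 1: ⊥
  node 2: [2,3]
  node 3: ⊥
  node 4: ⊥
  node 5: ⊥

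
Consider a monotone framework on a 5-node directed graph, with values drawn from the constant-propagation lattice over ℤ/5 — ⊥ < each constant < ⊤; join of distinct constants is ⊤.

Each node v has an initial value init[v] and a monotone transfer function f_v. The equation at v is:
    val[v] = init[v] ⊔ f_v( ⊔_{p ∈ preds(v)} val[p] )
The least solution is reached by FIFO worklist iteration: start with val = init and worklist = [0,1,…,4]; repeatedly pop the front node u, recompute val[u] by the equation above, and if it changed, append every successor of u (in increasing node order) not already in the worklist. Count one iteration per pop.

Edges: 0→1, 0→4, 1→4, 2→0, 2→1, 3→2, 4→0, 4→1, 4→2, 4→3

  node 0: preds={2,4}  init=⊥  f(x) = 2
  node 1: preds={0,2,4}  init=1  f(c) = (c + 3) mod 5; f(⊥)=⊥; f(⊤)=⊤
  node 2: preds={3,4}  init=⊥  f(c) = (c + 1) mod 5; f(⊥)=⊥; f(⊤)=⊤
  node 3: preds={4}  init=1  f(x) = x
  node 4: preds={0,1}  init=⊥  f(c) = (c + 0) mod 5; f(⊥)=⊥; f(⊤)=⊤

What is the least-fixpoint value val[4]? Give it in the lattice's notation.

Worklist (12 pops):
  #1 pop 0: in=⊥ → 2 (was ⊥); enqueue []
  #2 pop 1: in=2 → ⊤ (was 1); enqueue []
  #3 pop 2: in=1 → 2 (was ⊥); enqueue [0,1]
  #4 pop 3: in=⊥ → 1 (no change)
  #5 pop 4: in=⊤ → ⊤ (was ⊥); enqueue [2,3]
  #6 pop 0: in=⊤ → 2 (no change)
  #7 pop 1: in=⊤ → ⊤ (no change)
  #8 pop 2: in=⊤ → ⊤ (was 2); enqueue [0,1]
  #9 pop 3: in=⊤ → ⊤ (was 1); enqueue [2]
  #10 pop 0: in=⊤ → 2 (no change)
  #11 pop 1: in=⊤ → ⊤ (no change)
  #12 pop 2: in=⊤ → ⊤ (no change)

Fixpoint:
  val[0] = 2
  val[1] = ⊤
  val[2] = ⊤
  val[3] = ⊤
  val[4] = ⊤

⊤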